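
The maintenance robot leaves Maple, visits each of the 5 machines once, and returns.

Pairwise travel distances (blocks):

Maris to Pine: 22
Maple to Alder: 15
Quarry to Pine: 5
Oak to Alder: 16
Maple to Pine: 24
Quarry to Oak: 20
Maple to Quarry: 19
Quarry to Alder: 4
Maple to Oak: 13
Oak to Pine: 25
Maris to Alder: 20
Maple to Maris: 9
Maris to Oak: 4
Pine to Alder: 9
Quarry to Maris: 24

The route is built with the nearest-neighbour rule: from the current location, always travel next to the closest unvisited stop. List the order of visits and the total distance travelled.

At Maple the remaining stops are Maris 9, Oak 13, Alder 15, Quarry 19, Pine 24; go to Maris.
At Maris the remaining stops are Oak 4, Alder 20, Pine 22, Quarry 24; go to Oak.
At Oak the remaining stops are Alder 16, Quarry 20, Pine 25; go to Alder.
At Alder the remaining stops are Quarry 4, Pine 9; go to Quarry.
At Quarry the remaining stops are Pine 5; go to Pine.
Return Pine→Maple: 24.
Total = 9 + 4 + 16 + 4 + 5 + 24 = 62.

62 blocks along Maple → Maris → Oak → Alder → Quarry → Pine → Maple.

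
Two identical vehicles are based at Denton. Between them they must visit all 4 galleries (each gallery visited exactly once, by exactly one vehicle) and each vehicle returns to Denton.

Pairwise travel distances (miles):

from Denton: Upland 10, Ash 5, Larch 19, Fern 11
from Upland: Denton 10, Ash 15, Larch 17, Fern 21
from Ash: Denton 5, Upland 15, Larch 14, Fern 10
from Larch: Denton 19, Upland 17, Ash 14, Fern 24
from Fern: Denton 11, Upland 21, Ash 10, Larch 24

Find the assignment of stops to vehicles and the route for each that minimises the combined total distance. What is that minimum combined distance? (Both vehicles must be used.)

There are 2^3 − 1 = 7 ways to divide the 4 stops into two non-empty groups. For each, the best each vehicle can do is its own shortest tour through its group:
  {Upland} + {Ash, Larch, Fern}: 20 + 54 = 74
  {Ash} + {Upland, Larch, Fern}: 10 + 62 = 72
  {Upland, Ash} + {Larch, Fern}: 30 + 54 = 84
  {Larch} + {Upland, Ash, Fern}: 38 + 46 = 84
  {Upland, Larch} + {Ash, Fern}: 46 + 26 = 72
  {Ash, Larch} + {Upland, Fern}: 38 + 42 = 80
  … (7 splits in total)
  {Upland, Ash, Larch} + {Fern}: 46 + 22 = 68  ← best
Best: vehicle 1 Denton → Upland → Larch → Ash → Denton = 46; vehicle 2 Denton → Fern → Denton = 22; combined 68.

Minimum combined distance: 68 miles.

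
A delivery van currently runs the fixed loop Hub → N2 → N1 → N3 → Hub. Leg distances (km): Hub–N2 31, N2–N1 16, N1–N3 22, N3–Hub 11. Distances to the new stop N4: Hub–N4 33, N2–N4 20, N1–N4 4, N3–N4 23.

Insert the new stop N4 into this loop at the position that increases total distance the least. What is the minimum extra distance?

Insertion cost between consecutive stops i–j is d(i,N4) + d(N4,j) − d(i,j):
  between Hub and N2: 33 + 20 − 31 = 22
  between N2 and N1: 20 + 4 − 16 = 8
  between N1 and N3: 4 + 23 − 22 = 5
  between N3 and Hub: 23 + 33 − 11 = 45
Cheapest insertion is between N1 and N3, adding 5.
New total = 80 + 5 = 85.

Minimum extra distance: 5 km, inserting N4 between N1 and N3.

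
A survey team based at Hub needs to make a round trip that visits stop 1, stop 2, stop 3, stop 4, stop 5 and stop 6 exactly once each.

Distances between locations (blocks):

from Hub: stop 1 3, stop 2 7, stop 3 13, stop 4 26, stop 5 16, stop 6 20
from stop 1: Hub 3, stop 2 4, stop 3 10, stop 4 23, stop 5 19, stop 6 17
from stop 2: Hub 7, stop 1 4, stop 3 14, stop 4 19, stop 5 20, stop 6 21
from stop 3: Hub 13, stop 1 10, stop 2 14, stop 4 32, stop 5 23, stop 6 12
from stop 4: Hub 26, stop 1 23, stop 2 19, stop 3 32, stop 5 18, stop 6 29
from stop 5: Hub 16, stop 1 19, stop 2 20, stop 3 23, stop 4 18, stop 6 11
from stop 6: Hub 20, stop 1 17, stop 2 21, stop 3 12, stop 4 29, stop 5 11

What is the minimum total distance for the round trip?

80 blocks — the shortest possible round trip.

There are 360 distinct closed tours to check (reversals are equivalent).
Hub - stop 1 - stop 2 - stop 3 - stop 4 - stop 5 - stop 6 - Hub: 3+4+14+32+18+11+20 = 102
Hub - stop 1 - stop 2 - stop 3 - stop 4 - stop 6 - stop 5 - Hub: 3+4+14+32+29+11+16 = 109
Hub - stop 1 - stop 2 - stop 3 - stop 5 - stop 4 - stop 6 - Hub: 3+4+14+23+18+29+20 = 111
Hub - stop 1 - stop 2 - stop 3 - stop 5 - stop 6 - stop 4 - Hub: 3+4+14+23+11+29+26 = 110
Hub - stop 1 - stop 2 - stop 3 - stop 6 - stop 4 - stop 5 - Hub: 3+4+14+12+29+18+16 = 96
Hub - stop 1 - stop 2 - stop 3 - stop 6 - stop 5 - stop 4 - Hub: 3+4+14+12+11+18+26 = 88
Hub - stop 1 - stop 2 - stop 4 - stop 3 - stop 5 - stop 6 - Hub: 3+4+19+32+23+11+20 = 112
Hub - stop 1 - stop 2 - stop 4 - stop 3 - stop 6 - stop 5 - Hub: 3+4+19+32+12+11+16 = 97
… (352 more)
Hub - stop 1 - stop 2 - stop 4 - stop 5 - stop 6 - stop 3 - Hub: 3+4+19+18+11+12+13 = 80  ← best
The minimum is 80.
One optimal route: Hub → stop 1 → stop 2 → stop 4 → stop 5 → stop 6 → stop 3 → Hub (or its reverse).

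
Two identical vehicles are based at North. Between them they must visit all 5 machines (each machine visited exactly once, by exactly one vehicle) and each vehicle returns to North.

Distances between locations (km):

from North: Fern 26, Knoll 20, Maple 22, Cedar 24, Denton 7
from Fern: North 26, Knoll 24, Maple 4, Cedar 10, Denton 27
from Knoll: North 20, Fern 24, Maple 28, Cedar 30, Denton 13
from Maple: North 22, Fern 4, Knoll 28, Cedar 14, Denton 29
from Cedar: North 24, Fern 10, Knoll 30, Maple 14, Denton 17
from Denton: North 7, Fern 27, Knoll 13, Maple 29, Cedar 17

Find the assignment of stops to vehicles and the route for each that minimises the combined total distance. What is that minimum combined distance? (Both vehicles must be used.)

Minimum combined distance: 100 km.

Try each way of splitting the stops between the two vehicles (each non-empty) and, for each split, find the best tour for each vehicle:
  {Fern} + {Knoll, Maple, Cedar, Denton}: 52 + 86 = 138
  {Knoll} + {Fern, Maple, Cedar, Denton}: 40 + 60 = 100
  {Fern, Knoll} + {Maple, Cedar, Denton}: 70 + 60 = 130
  {Maple} + {Fern, Knoll, Cedar, Denton}: 44 + 78 = 122
  {Fern, Maple} + {Knoll, Cedar, Denton}: 52 + 74 = 126
  {Knoll, Maple} + {Fern, Cedar, Denton}: 70 + 60 = 130
  … (15 splits in total)
Best: vehicle 1 North → Knoll → North = 40; vehicle 2 North → Maple → Fern → Cedar → Denton → North = 60; combined 100.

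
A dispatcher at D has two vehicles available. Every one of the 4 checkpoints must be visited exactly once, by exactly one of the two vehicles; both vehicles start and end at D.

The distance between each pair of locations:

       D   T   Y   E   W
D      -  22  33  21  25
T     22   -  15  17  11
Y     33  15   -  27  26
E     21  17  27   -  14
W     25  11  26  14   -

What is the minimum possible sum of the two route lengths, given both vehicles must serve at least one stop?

126 — the smallest possible combined total.

Try each way of splitting the stops between the two vehicles (each non-empty) and, for each split, find the best tour for each vehicle:
  {T} + {Y, E, W}: 44 + 94 = 138
  {Y} + {T, E, W}: 66 + 68 = 134
  {T, Y} + {E, W}: 70 + 60 = 130
  {E} + {T, Y, W}: 42 + 84 = 126
  {T, E} + {Y, W}: 60 + 84 = 144
  {Y, E} + {T, W}: 81 + 58 = 139
  … (7 splits in total)
Best: vehicle 1 D → E → D = 42; vehicle 2 D → Y → T → W → D = 84; combined 126.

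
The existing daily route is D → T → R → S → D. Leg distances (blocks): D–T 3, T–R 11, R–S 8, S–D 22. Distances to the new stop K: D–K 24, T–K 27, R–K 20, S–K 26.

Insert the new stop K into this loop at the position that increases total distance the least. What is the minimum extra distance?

Insertion cost between consecutive stops i–j is d(i,K) + d(K,j) − d(i,j):
  between D and T: 24 + 27 − 3 = 48
  between T and R: 27 + 20 − 11 = 36
  between R and S: 20 + 26 − 8 = 38
  between S and D: 26 + 24 − 22 = 28
Cheapest insertion is between S and D, adding 28.
New total = 44 + 28 = 72.

+28 blocks — insert K between S and D.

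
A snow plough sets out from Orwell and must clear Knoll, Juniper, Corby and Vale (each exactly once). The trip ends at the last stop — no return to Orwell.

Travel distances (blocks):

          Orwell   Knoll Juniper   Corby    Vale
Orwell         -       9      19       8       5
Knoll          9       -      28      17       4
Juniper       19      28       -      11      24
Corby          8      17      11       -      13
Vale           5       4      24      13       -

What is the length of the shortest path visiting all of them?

37 blocks — the minimum one-way total.

There are 4! = 24 possible orderings.
Orwell - Knoll - Juniper - Corby - Vale: 9+28+11+13 = 61
Orwell - Knoll - Juniper - Vale - Corby: 9+28+24+13 = 74
Orwell - Knoll - Corby - Juniper - Vale: 9+17+11+24 = 61
Orwell - Knoll - Corby - Vale - Juniper: 9+17+13+24 = 63
Orwell - Knoll - Vale - Juniper - Corby: 9+4+24+11 = 48
Orwell - Knoll - Vale - Corby - Juniper: 9+4+13+11 = 37
Orwell - Juniper - Knoll - Corby - Vale: 19+28+17+13 = 77
Orwell - Juniper - Knoll - Vale - Corby: 19+28+4+13 = 64
Orwell - Juniper - Corby - Knoll - Vale: 19+11+17+4 = 51
Orwell - Juniper - Corby - Vale - Knoll: 19+11+13+4 = 47
Orwell - Juniper - Vale - Knoll - Corby: 19+24+4+17 = 64
Orwell - Juniper - Vale - Corby - Knoll: 19+24+13+17 = 73
Orwell - Corby - Knoll - Juniper - Vale: 8+17+28+24 = 77
Orwell - Corby - Knoll - Vale - Juniper: 8+17+4+24 = 53
… (10 more)
The minimum is 37.
One shortest path: Orwell → Knoll → Vale → Corby → Juniper.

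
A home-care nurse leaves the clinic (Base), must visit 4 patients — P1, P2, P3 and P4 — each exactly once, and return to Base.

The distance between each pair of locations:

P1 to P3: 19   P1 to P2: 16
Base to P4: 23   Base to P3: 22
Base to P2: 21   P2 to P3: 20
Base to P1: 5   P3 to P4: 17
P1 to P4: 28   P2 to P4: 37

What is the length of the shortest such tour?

There are 12 distinct closed tours to check (reversals are equivalent).
Base - P1 - P2 - P3 - P4 - Base: 5+16+20+17+23 = 81
Base - P1 - P2 - P4 - P3 - Base: 5+16+37+17+22 = 97
Base - P1 - P3 - P2 - P4 - Base: 5+19+20+37+23 = 104
Base - P1 - P3 - P4 - P2 - Base: 5+19+17+37+21 = 99
Base - P1 - P4 - P2 - P3 - Base: 5+28+37+20+22 = 112
Base - P1 - P4 - P3 - P2 - Base: 5+28+17+20+21 = 91
Base - P2 - P1 - P3 - P4 - Base: 21+16+19+17+23 = 96
Base - P2 - P1 - P4 - P3 - Base: 21+16+28+17+22 = 104
Base - P2 - P3 - P1 - P4 - Base: 21+20+19+28+23 = 111
Base - P2 - P4 - P1 - P3 - Base: 21+37+28+19+22 = 127
Base - P3 - P1 - P2 - P4 - Base: 22+19+16+37+23 = 117
Base - P3 - P2 - P1 - P4 - Base: 22+20+16+28+23 = 109
The minimum is 81.
One optimal route: Base → P1 → P2 → P3 → P4 → Base (or its reverse).

Minimum total distance: 81.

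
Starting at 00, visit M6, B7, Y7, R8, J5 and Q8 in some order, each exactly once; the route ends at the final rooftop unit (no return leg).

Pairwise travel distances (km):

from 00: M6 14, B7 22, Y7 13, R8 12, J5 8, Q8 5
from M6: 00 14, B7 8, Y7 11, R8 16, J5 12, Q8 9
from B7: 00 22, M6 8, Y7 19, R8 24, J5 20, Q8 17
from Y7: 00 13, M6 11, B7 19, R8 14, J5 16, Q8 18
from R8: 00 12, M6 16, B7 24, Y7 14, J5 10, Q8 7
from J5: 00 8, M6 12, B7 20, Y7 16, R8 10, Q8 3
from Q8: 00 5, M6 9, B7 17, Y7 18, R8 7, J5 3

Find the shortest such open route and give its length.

There are 6! = 720 possible orderings.
00 → M6 → B7 → Y7 → R8 → J5 → Q8: 14+8+19+14+10+3 = 68
00 → M6 → B7 → Y7 → R8 → Q8 → J5: 14+8+19+14+7+3 = 65
00 → M6 → B7 → Y7 → J5 → R8 → Q8: 14+8+19+16+10+7 = 74
00 → M6 → B7 → Y7 → J5 → Q8 → R8: 14+8+19+16+3+7 = 67
00 → M6 → B7 → Y7 → Q8 → R8 → J5: 14+8+19+18+7+10 = 76
00 → M6 → B7 → Y7 → Q8 → J5 → R8: 14+8+19+18+3+10 = 72
00 → M6 → B7 → R8 → Y7 → J5 → Q8: 14+8+24+14+16+3 = 79
00 → M6 → B7 → R8 → Y7 → Q8 → J5: 14+8+24+14+18+3 = 81
… (712 more)
00 → J5 → Q8 → R8 → Y7 → M6 → B7: 8+3+7+14+11+8 = 51  ← best
The minimum is 51.
One shortest path: 00 → J5 → Q8 → R8 → Y7 → M6 → B7.

51 km — the minimum one-way total.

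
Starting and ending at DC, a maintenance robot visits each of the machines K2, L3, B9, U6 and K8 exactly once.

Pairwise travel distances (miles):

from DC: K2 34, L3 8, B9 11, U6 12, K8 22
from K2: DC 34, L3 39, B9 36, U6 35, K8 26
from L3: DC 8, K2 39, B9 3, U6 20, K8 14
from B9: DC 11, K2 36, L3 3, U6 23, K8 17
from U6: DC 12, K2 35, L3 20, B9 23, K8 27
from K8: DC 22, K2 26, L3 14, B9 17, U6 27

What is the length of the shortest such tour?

101 miles — the shortest possible round trip.

DC-K2-L3-B9-U6-K8-DC: 34+39+3+23+27+22 = 148
DC-K2-L3-B9-K8-U6-DC: 34+39+3+17+27+12 = 132
DC-K2-L3-U6-B9-K8-DC: 34+39+20+23+17+22 = 155
DC-K2-L3-U6-K8-B9-DC: 34+39+20+27+17+11 = 148
DC-K2-L3-K8-B9-U6-DC: 34+39+14+17+23+12 = 139
DC-K2-L3-K8-U6-B9-DC: 34+39+14+27+23+11 = 148
DC-K2-B9-L3-U6-K8-DC: 34+36+3+20+27+22 = 142
DC-K2-B9-L3-K8-U6-DC: 34+36+3+14+27+12 = 126
DC-K2-B9-U6-L3-K8-DC: 34+36+23+20+14+22 = 149
DC-K2-B9-U6-K8-L3-DC: 34+36+23+27+14+8 = 142
DC-K2-B9-K8-L3-U6-DC: 34+36+17+14+20+12 = 133
DC-K2-B9-K8-U6-L3-DC: 34+36+17+27+20+8 = 142
DC-K2-U6-L3-B9-K8-DC: 34+35+20+3+17+22 = 131
DC-K2-U6-L3-K8-B9-DC: 34+35+20+14+17+11 = 131
… (46 more)
DC-L3-B9-K8-K2-U6-DC: 8+3+17+26+35+12 = 101  ← best
The minimum is 101.
One optimal route: DC → L3 → B9 → K8 → K2 → U6 → DC (or its reverse).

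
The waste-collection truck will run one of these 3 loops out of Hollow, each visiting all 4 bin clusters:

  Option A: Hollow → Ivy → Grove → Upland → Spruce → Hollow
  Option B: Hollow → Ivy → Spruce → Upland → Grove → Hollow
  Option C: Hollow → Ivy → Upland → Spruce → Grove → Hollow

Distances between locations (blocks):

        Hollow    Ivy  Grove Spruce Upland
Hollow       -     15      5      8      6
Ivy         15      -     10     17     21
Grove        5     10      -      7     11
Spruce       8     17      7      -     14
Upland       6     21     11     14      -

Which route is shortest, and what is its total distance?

Shortest is Option A, total 58 blocks.

Option A: 15 + 10 + 11 + 14 + 8 = 58
Option B: 15 + 17 + 14 + 11 + 5 = 62
Option C: 15 + 21 + 14 + 7 + 5 = 62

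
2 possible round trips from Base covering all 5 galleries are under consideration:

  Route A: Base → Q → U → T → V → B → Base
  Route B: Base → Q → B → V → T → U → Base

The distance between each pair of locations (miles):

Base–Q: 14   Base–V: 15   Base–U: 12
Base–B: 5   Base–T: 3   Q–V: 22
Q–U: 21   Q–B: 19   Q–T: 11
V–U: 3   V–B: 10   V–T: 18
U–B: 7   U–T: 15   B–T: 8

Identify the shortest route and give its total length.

83 miles — Route A is the shortest.

Route A: 14 + 21 + 15 + 18 + 10 + 5 = 83
Route B: 14 + 19 + 10 + 18 + 15 + 12 = 88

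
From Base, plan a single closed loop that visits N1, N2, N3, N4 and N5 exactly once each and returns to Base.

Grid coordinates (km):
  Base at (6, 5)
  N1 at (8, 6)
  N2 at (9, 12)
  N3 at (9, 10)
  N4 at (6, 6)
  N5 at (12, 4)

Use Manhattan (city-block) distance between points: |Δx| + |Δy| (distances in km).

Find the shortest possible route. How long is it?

28 km — the shortest possible round trip.

With 5 stops there are 5!/2 = 60 distinct round trips (a route and its reverse cost the same).
Base → N1 → N2 → N3 → N4 → N5 → Base: 3+7+2+7+8+7 = 34
Base → N1 → N2 → N3 → N5 → N4 → Base: 3+7+2+9+8+1 = 30
Base → N1 → N2 → N4 → N3 → N5 → Base: 3+7+9+7+9+7 = 42
Base → N1 → N2 → N4 → N5 → N3 → Base: 3+7+9+8+9+8 = 44
Base → N1 → N2 → N5 → N3 → N4 → Base: 3+7+11+9+7+1 = 38
Base → N1 → N2 → N5 → N4 → N3 → Base: 3+7+11+8+7+8 = 44
Base → N1 → N3 → N2 → N4 → N5 → Base: 3+5+2+9+8+7 = 34
Base → N1 → N3 → N2 → N5 → N4 → Base: 3+5+2+11+8+1 = 30
Base → N1 → N3 → N4 → N2 → N5 → Base: 3+5+7+9+11+7 = 42
Base → N1 → N3 → N4 → N5 → N2 → Base: 3+5+7+8+11+10 = 44
Base → N1 → N3 → N5 → N2 → N4 → Base: 3+5+9+11+9+1 = 38
Base → N1 → N3 → N5 → N4 → N2 → Base: 3+5+9+8+9+10 = 44
Base → N1 → N4 → N2 → N3 → N5 → Base: 3+2+9+2+9+7 = 32
Base → N1 → N4 → N2 → N5 → N3 → Base: 3+2+9+11+9+8 = 42
… (46 more)
Base → N4 → N1 → N2 → N3 → N5 → Base: 1+2+7+2+9+7 = 28  ← best
The minimum is 28.
One optimal route: Base → N4 → N1 → N2 → N3 → N5 → Base (or its reverse).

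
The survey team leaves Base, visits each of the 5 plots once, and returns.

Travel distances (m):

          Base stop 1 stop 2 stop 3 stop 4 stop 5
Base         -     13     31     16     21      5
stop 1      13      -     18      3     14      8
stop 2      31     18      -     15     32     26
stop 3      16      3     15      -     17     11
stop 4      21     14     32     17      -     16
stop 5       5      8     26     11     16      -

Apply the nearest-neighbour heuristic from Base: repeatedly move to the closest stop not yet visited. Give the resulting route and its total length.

Base → [stop 5:5 / stop 1:13 / stop 3:16 / stop 4:21 / stop 2:31] → stop 5 (5)
stop 5 → [stop 1:8 / stop 3:11 / stop 4:16 / stop 2:26] → stop 1 (8)
stop 1 → [stop 3:3 / stop 4:14 / stop 2:18] → stop 3 (3)
stop 3 → [stop 2:15 / stop 4:17] → stop 2 (15)
stop 2 → [stop 4:32] → stop 4 (32)
Return stop 4→Base: 21.
Total = 5 + 8 + 3 + 15 + 32 + 21 = 84.

Total distance 84 m via the nearest-neighbour route Base → stop 5 → stop 1 → stop 3 → stop 2 → stop 4 → Base.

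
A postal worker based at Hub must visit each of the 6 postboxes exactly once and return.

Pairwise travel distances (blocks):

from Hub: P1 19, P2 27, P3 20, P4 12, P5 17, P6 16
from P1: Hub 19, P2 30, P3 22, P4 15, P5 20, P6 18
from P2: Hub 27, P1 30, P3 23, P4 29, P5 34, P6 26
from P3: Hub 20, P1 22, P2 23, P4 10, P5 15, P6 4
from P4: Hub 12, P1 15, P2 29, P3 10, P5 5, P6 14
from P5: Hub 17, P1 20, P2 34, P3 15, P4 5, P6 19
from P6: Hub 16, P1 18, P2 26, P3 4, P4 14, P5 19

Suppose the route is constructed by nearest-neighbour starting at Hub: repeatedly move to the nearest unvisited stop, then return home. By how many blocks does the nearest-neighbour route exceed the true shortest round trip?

The nearest-neighbour route is 2 blocks longer than optimal.

From Hub: P4=12, P6=16, P5=17, P1=19, P3=20, P2=27 → choose P4 (12).
From P4: P5=5, P3=10, P6=14, P1=15, P2=29 → choose P5 (5).
From P5: P3=15, P6=19, P1=20, P2=34 → choose P3 (15).
From P3: P6=4, P1=22, P2=23 → choose P6 (4).
From P6: P1=18, P2=26 → choose P1 (18).
From P1: P2=30 → choose P2 (30).
NN route Hub → P4 → P5 → P3 → P6 → P1 → P2 → Hub costs 111.
Optimal: Hub → P2 → P3 → P6 → P1 → P4 → P5 → Hub costs 109 (by enumerating all 360 distinct tours).
Excess = 111 − 109 = 2.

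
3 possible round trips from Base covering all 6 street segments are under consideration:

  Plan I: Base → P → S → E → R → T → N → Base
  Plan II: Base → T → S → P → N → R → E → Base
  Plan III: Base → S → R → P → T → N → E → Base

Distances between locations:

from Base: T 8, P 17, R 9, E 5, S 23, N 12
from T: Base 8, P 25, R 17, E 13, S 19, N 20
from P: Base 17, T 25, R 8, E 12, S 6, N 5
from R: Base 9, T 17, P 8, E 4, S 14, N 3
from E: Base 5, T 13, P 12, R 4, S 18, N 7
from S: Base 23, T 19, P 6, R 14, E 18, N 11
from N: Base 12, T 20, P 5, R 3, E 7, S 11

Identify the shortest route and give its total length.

Shortest is Plan II, total 50.

Plan I: 17 + 6 + 18 + 4 + 17 + 20 + 12 = 94
Plan II: 8 + 19 + 6 + 5 + 3 + 4 + 5 = 50
Plan III: 23 + 14 + 8 + 25 + 20 + 7 + 5 = 102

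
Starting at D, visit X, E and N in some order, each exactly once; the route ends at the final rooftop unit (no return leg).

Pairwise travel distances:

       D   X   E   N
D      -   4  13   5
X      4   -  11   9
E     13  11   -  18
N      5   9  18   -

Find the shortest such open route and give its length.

25 — the minimum one-way total.

There are 3! = 6 possible orderings.
D→X→E→N: 4+11+18 = 33
D→X→N→E: 4+9+18 = 31
D→E→X→N: 13+11+9 = 33
D→E→N→X: 13+18+9 = 40
D→N→X→E: 5+9+11 = 25
D→N→E→X: 5+18+11 = 34
The minimum is 25.
One shortest path: D → N → X → E.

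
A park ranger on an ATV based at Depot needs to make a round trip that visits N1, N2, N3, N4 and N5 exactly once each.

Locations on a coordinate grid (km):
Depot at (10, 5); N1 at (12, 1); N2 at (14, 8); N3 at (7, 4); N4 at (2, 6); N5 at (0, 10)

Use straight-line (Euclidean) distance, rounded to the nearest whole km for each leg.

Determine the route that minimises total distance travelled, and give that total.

With 5 stops there are 5!/2 = 60 distinct round trips (a route and its reverse cost the same).
Depot → N1 → N2 → N3 → N4 → N5 → Depot: 4+7+8+5+4+11 = 39
Depot → N1 → N2 → N3 → N5 → N4 → Depot: 4+7+8+9+4+8 = 40
Depot → N1 → N2 → N4 → N3 → N5 → Depot: 4+7+12+5+9+11 = 48
Depot → N1 → N2 → N4 → N5 → N3 → Depot: 4+7+12+4+9+3 = 39
Depot → N1 → N2 → N5 → N3 → N4 → Depot: 4+7+14+9+5+8 = 47
Depot → N1 → N2 → N5 → N4 → N3 → Depot: 4+7+14+4+5+3 = 37
Depot → N1 → N3 → N2 → N4 → N5 → Depot: 4+6+8+12+4+11 = 45
Depot → N1 → N3 → N2 → N5 → N4 → Depot: 4+6+8+14+4+8 = 44
Depot → N1 → N3 → N4 → N2 → N5 → Depot: 4+6+5+12+14+11 = 52
Depot → N1 → N3 → N4 → N5 → N2 → Depot: 4+6+5+4+14+5 = 38
Depot → N1 → N3 → N5 → N2 → N4 → Depot: 4+6+9+14+12+8 = 53
Depot → N1 → N3 → N5 → N4 → N2 → Depot: 4+6+9+4+12+5 = 40
Depot → N1 → N4 → N2 → N3 → N5 → Depot: 4+11+12+8+9+11 = 55
Depot → N1 → N4 → N2 → N5 → N3 → Depot: 4+11+12+14+9+3 = 53
… (46 more)
The minimum is 37.
One optimal route: Depot → N1 → N2 → N5 → N4 → N3 → Depot (or its reverse).

Shortest round trip = 37 km.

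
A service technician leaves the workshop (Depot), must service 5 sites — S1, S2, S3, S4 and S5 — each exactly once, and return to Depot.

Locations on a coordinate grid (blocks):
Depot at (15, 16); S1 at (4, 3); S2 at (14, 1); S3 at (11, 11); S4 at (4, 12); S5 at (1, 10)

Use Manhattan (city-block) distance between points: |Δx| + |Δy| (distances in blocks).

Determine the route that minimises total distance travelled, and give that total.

Depot-S1-S2-S3-S4-S5-Depot: 24+12+13+8+5+20 = 82
Depot-S1-S2-S3-S5-S4-Depot: 24+12+13+11+5+15 = 80
Depot-S1-S2-S4-S3-S5-Depot: 24+12+21+8+11+20 = 96
Depot-S1-S2-S4-S5-S3-Depot: 24+12+21+5+11+9 = 82
Depot-S1-S2-S5-S3-S4-Depot: 24+12+22+11+8+15 = 92
Depot-S1-S2-S5-S4-S3-Depot: 24+12+22+5+8+9 = 80
Depot-S1-S3-S2-S4-S5-Depot: 24+15+13+21+5+20 = 98
Depot-S1-S3-S2-S5-S4-Depot: 24+15+13+22+5+15 = 94
Depot-S1-S3-S4-S2-S5-Depot: 24+15+8+21+22+20 = 110
Depot-S1-S3-S4-S5-S2-Depot: 24+15+8+5+22+16 = 90
Depot-S1-S3-S5-S2-S4-Depot: 24+15+11+22+21+15 = 108
Depot-S1-S3-S5-S4-S2-Depot: 24+15+11+5+21+16 = 92
Depot-S1-S4-S2-S3-S5-Depot: 24+9+21+13+11+20 = 98
Depot-S1-S4-S2-S5-S3-Depot: 24+9+21+22+11+9 = 96
… (46 more)
Depot-S2-S1-S5-S4-S3-Depot: 16+12+10+5+8+9 = 60  ← best
The minimum is 60.
One optimal route: Depot → S2 → S1 → S5 → S4 → S3 → Depot (or its reverse).

Minimum total distance: 60 blocks.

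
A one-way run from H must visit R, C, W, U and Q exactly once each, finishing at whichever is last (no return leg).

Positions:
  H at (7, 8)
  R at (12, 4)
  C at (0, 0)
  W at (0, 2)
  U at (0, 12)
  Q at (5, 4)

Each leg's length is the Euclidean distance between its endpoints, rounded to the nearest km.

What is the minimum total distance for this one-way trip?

31 km — the minimum one-way total.

There are 5! = 120 possible orderings.
H→R→C→W→U→Q: 6+13+2+10+9 = 40
H→R→C→W→Q→U: 6+13+2+5+9 = 35
H→R→C→U→W→Q: 6+13+12+10+5 = 46
H→R→C→U→Q→W: 6+13+12+9+5 = 45
H→R→C→Q→W→U: 6+13+6+5+10 = 40
H→R→C→Q→U→W: 6+13+6+9+10 = 44
H→R→W→C→U→Q: 6+12+2+12+9 = 41
H→R→W→C→Q→U: 6+12+2+6+9 = 35
H→R→W→U→C→Q: 6+12+10+12+6 = 46
H→R→W→U→Q→C: 6+12+10+9+6 = 43
H→R→W→Q→C→U: 6+12+5+6+12 = 41
H→R→W→Q→U→C: 6+12+5+9+12 = 44
H→R→U→C→W→Q: 6+14+12+2+5 = 39
H→R→U→C→Q→W: 6+14+12+6+5 = 43
… (106 more)
H→R→Q→C→W→U: 6+7+6+2+10 = 31  ← best
The minimum is 31.
One shortest path: H → R → Q → C → W → U.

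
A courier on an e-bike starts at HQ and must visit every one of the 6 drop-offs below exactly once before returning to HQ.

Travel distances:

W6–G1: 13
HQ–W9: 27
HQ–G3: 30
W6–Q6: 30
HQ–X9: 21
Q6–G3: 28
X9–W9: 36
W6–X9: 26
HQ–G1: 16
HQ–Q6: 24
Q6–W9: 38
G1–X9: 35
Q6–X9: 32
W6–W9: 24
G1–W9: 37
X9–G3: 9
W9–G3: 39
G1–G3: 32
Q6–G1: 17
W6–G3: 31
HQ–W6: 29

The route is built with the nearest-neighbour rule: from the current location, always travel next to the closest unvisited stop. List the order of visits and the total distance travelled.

At HQ the remaining stops are G1 16, X9 21, Q6 24, W9 27, W6 29, G3 30; go to G1.
At G1 the remaining stops are W6 13, Q6 17, G3 32, X9 35, W9 37; go to W6.
At W6 the remaining stops are W9 24, X9 26, Q6 30, G3 31; go to W9.
At W9 the remaining stops are X9 36, Q6 38, G3 39; go to X9.
At X9 the remaining stops are G3 9, Q6 32; go to G3.
At G3 the remaining stops are Q6 28; go to Q6.
Return Q6→HQ: 24.
Total = 16 + 13 + 24 + 36 + 9 + 28 + 24 = 150.

Total distance 150 via the nearest-neighbour route HQ → G1 → W6 → W9 → X9 → G3 → Q6 → HQ.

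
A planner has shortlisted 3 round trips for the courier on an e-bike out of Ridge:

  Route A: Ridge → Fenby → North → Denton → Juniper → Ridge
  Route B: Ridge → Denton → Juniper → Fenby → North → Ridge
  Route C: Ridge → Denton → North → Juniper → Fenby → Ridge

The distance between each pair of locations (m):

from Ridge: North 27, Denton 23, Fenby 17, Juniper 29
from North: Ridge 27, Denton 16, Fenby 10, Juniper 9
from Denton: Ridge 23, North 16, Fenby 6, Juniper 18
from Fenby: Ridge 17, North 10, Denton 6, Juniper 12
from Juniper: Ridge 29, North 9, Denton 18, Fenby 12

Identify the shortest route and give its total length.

Route A: 17 + 10 + 16 + 18 + 29 = 90
Route B: 23 + 18 + 12 + 10 + 27 = 90
Route C: 23 + 16 + 9 + 12 + 17 = 77

77 m — Route C is the shortest.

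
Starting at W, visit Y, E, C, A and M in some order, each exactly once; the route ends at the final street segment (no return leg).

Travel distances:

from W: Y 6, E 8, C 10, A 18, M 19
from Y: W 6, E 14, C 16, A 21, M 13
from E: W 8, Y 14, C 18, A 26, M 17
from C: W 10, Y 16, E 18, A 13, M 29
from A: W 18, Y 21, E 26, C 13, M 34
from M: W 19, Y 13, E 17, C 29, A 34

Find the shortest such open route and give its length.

67 — the minimum one-way total.

There are 5! = 120 possible orderings.
W - Y - E - C - A - M: 6+14+18+13+34 = 85
W - Y - E - C - M - A: 6+14+18+29+34 = 101
W - Y - E - A - C - M: 6+14+26+13+29 = 88
W - Y - E - A - M - C: 6+14+26+34+29 = 109
W - Y - E - M - C - A: 6+14+17+29+13 = 79
W - Y - E - M - A - C: 6+14+17+34+13 = 84
W - Y - C - E - A - M: 6+16+18+26+34 = 100
W - Y - C - E - M - A: 6+16+18+17+34 = 91
W - Y - C - A - E - M: 6+16+13+26+17 = 78
W - Y - C - A - M - E: 6+16+13+34+17 = 86
W - Y - C - M - E - A: 6+16+29+17+26 = 94
W - Y - C - M - A - E: 6+16+29+34+26 = 111
W - Y - A - E - C - M: 6+21+26+18+29 = 100
W - Y - A - E - M - C: 6+21+26+17+29 = 99
… (106 more)
W - Y - M - E - C - A: 6+13+17+18+13 = 67  ← best
The minimum is 67.
One shortest path: W → Y → M → E → C → A.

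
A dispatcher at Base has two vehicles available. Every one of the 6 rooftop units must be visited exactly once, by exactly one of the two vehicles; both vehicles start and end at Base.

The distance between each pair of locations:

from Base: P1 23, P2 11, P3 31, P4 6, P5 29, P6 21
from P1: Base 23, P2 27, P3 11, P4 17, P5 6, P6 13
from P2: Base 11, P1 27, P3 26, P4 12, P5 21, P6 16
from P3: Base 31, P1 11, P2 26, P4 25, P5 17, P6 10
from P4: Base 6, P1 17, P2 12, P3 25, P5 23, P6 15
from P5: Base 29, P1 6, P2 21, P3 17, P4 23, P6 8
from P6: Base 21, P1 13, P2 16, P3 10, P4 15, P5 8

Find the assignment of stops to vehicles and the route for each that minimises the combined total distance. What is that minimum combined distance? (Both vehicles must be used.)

92 — the smallest possible combined total.

Check every non-empty split of the stops between the two vehicles; for each half take its own optimal tour:
  {P1} + {P2, P3, P4, P5, P6}: 46 + 80 = 126
  {P2} + {P1, P3, P4, P5, P6}: 22 + 77 = 99
  {P1, P2} + {P3, P4, P5, P6}: 61 + 77 = 138
  {P3} + {P1, P2, P4, P5, P6}: 62 + 64 = 126
  {P1, P3} + {P2, P4, P5, P6}: 65 + 61 = 126
  {P2, P3} + {P1, P4, P5, P6}: 68 + 58 = 126
  … (31 splits in total)
  {P4} + {P1, P2, P3, P5, P6}: 12 + 80 = 92  ← best
Best: vehicle 1 Base → P4 → Base = 12; vehicle 2 Base → P2 → P5 → P1 → P3 → P6 → Base = 80; combined 92.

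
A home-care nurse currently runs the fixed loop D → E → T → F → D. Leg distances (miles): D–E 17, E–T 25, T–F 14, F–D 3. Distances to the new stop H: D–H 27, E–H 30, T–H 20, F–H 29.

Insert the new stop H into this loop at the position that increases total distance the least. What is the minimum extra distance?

Insertion cost between consecutive stops i–j is d(i,H) + d(H,j) − d(i,j):
  between D and E: 27 + 30 − 17 = 40
  between E and T: 30 + 20 − 25 = 25
  between T and F: 20 + 29 − 14 = 35
  between F and D: 29 + 27 − 3 = 53
Cheapest insertion is between E and T, adding 25.
New total = 59 + 25 = 84.

Adding 25 miles by placing H on the E–T leg.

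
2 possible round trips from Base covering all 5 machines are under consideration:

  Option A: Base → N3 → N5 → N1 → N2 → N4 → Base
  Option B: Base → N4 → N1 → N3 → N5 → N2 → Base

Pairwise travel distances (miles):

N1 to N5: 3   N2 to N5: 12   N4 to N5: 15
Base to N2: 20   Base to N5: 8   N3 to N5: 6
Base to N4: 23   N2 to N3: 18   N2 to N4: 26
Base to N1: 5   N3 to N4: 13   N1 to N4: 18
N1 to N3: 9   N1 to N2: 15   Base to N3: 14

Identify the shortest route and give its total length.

Option A: 14 + 6 + 3 + 15 + 26 + 23 = 87
Option B: 23 + 18 + 9 + 6 + 12 + 20 = 88

Shortest is Option A, total 87 miles.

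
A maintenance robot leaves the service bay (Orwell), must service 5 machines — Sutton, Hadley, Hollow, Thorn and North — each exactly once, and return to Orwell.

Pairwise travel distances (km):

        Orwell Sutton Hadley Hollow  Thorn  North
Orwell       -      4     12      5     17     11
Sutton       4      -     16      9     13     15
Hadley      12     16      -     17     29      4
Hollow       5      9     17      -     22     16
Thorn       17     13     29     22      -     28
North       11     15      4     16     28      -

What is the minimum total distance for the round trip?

There are 60 distinct closed tours to check (reversals are equivalent).
Orwell → Sutton → Hadley → Hollow → Thorn → North → Orwell: 4+16+17+22+28+11 = 98
Orwell → Sutton → Hadley → Hollow → North → Thorn → Orwell: 4+16+17+16+28+17 = 98
Orwell → Sutton → Hadley → Thorn → Hollow → North → Orwell: 4+16+29+22+16+11 = 98
Orwell → Sutton → Hadley → Thorn → North → Hollow → Orwell: 4+16+29+28+16+5 = 98
Orwell → Sutton → Hadley → North → Hollow → Thorn → Orwell: 4+16+4+16+22+17 = 79
Orwell → Sutton → Hadley → North → Thorn → Hollow → Orwell: 4+16+4+28+22+5 = 79
Orwell → Sutton → Hollow → Hadley → Thorn → North → Orwell: 4+9+17+29+28+11 = 98
Orwell → Sutton → Hollow → Hadley → North → Thorn → Orwell: 4+9+17+4+28+17 = 79
Orwell → Sutton → Hollow → Thorn → Hadley → North → Orwell: 4+9+22+29+4+11 = 79
Orwell → Sutton → Hollow → Thorn → North → Hadley → Orwell: 4+9+22+28+4+12 = 79
Orwell → Sutton → Hollow → North → Hadley → Thorn → Orwell: 4+9+16+4+29+17 = 79
Orwell → Sutton → Hollow → North → Thorn → Hadley → Orwell: 4+9+16+28+29+12 = 98
Orwell → Sutton → Thorn → Hadley → Hollow → North → Orwell: 4+13+29+17+16+11 = 90
Orwell → Sutton → Thorn → Hadley → North → Hollow → Orwell: 4+13+29+4+16+5 = 71
… (46 more)
The minimum is 71.
One optimal route: Orwell → Sutton → Thorn → Hadley → North → Hollow → Orwell (or its reverse).

71 km — the shortest possible round trip.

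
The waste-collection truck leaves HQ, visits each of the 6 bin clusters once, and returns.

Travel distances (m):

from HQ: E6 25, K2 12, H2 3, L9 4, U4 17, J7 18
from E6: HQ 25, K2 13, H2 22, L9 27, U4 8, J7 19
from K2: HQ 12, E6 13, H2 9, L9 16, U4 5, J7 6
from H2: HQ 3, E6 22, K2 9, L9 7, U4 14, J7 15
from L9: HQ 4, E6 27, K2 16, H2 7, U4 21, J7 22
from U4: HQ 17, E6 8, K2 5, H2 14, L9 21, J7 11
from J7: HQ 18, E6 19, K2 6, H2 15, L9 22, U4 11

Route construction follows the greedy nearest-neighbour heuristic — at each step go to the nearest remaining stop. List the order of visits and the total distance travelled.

Nearest-neighbour total = 76 m; route HQ → H2 → L9 → K2 → U4 → E6 → J7 → HQ.

From HQ: distances to unvisited — H2=3, L9=4, K2=12, U4=17, J7=18, E6=25. Nearest is H2 (3).
From H2: distances to unvisited — L9=7, K2=9, U4=14, J7=15, E6=22. Nearest is L9 (7).
From L9: distances to unvisited — K2=16, U4=21, J7=22, E6=27. Nearest is K2 (16).
From K2: distances to unvisited — U4=5, J7=6, E6=13. Nearest is U4 (5).
From U4: distances to unvisited — E6=8, J7=11. Nearest is E6 (8).
From E6: distances to unvisited — J7=19. Nearest is J7 (19).
Return J7→HQ: 18.
Total = 3 + 7 + 16 + 5 + 8 + 19 + 18 = 76.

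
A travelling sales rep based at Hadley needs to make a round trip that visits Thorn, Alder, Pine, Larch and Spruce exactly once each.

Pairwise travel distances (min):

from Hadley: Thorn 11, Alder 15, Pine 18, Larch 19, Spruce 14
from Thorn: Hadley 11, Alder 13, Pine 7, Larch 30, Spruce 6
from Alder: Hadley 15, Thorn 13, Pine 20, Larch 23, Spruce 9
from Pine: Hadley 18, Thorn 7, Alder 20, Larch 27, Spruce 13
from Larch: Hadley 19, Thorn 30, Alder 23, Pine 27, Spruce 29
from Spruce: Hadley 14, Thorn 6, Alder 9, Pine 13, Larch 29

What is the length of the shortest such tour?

Minimum total distance: 82 min.

With 5 stops there are 5!/2 = 60 distinct round trips (a route and its reverse cost the same).
Hadley→Thorn→Alder→Pine→Larch→Spruce→Hadley: 11+13+20+27+29+14 = 114
Hadley→Thorn→Alder→Pine→Spruce→Larch→Hadley: 11+13+20+13+29+19 = 105
Hadley→Thorn→Alder→Larch→Pine→Spruce→Hadley: 11+13+23+27+13+14 = 101
Hadley→Thorn→Alder→Larch→Spruce→Pine→Hadley: 11+13+23+29+13+18 = 107
Hadley→Thorn→Alder→Spruce→Pine→Larch→Hadley: 11+13+9+13+27+19 = 92
Hadley→Thorn→Alder→Spruce→Larch→Pine→Hadley: 11+13+9+29+27+18 = 107
Hadley→Thorn→Pine→Alder→Larch→Spruce→Hadley: 11+7+20+23+29+14 = 104
Hadley→Thorn→Pine→Alder→Spruce→Larch→Hadley: 11+7+20+9+29+19 = 95
Hadley→Thorn→Pine→Larch→Alder→Spruce→Hadley: 11+7+27+23+9+14 = 91
Hadley→Thorn→Pine→Larch→Spruce→Alder→Hadley: 11+7+27+29+9+15 = 98
Hadley→Thorn→Pine→Spruce→Alder→Larch→Hadley: 11+7+13+9+23+19 = 82
Hadley→Thorn→Pine→Spruce→Larch→Alder→Hadley: 11+7+13+29+23+15 = 98
Hadley→Thorn→Larch→Alder→Pine→Spruce→Hadley: 11+30+23+20+13+14 = 111
Hadley→Thorn→Larch→Alder→Spruce→Pine→Hadley: 11+30+23+9+13+18 = 104
… (46 more)
The minimum is 82.
One optimal route: Hadley → Thorn → Pine → Spruce → Alder → Larch → Hadley (or its reverse).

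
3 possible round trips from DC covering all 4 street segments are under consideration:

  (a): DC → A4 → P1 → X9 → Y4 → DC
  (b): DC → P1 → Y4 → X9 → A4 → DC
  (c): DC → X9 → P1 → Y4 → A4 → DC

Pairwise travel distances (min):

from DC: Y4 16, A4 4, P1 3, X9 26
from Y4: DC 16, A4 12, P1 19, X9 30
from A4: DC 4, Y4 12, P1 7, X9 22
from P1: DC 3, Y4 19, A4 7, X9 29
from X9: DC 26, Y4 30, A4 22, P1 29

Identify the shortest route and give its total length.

(a): 4 + 7 + 29 + 30 + 16 = 86
(b): 3 + 19 + 30 + 22 + 4 = 78
(c): 26 + 29 + 19 + 12 + 4 = 90

Shortest is (b), total 78 min.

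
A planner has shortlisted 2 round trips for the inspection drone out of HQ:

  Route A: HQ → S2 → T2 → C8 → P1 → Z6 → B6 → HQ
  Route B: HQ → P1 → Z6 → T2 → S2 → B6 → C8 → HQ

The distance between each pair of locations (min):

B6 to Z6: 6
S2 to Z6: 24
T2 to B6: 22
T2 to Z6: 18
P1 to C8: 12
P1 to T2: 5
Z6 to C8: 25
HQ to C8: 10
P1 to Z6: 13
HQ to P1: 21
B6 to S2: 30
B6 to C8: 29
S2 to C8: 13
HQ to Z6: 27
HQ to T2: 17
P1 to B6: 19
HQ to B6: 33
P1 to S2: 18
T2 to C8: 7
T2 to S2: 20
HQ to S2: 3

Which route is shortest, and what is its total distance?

Shortest is Route A, total 94 min.

Route A: 3 + 20 + 7 + 12 + 13 + 6 + 33 = 94
Route B: 21 + 13 + 18 + 20 + 30 + 29 + 10 = 141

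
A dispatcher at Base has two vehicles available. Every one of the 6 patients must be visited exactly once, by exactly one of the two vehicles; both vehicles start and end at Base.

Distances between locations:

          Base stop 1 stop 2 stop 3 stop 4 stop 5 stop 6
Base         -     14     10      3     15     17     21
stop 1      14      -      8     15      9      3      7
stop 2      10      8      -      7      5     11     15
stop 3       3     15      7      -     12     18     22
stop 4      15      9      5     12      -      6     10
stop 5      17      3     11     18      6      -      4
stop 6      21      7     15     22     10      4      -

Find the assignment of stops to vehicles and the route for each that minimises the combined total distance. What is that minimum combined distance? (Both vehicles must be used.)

Minimum combined distance: 52.

There are 2^5 − 1 = 31 ways to divide the 6 stops into two non-empty groups. For each, the best each vehicle can do is its own shortest tour through its group:
  {stop 1} + {stop 2, stop 3, stop 4, stop 5, stop 6}: 28 + 46 = 74
  {stop 2} + {stop 1, stop 3, stop 4, stop 5, stop 6}: 20 + 46 = 66
  {stop 1, stop 2} + {stop 3, stop 4, stop 5, stop 6}: 32 + 46 = 78
  {stop 3} + {stop 1, stop 2, stop 4, stop 5, stop 6}: 6 + 46 = 52
  {stop 1, stop 3} + {stop 2, stop 4, stop 5, stop 6}: 32 + 46 = 78
  {stop 2, stop 3} + {stop 1, stop 4, stop 5, stop 6}: 20 + 46 = 66
  … (31 splits in total)
Best: vehicle 1 Base → stop 3 → Base = 6; vehicle 2 Base → stop 1 → stop 5 → stop 6 → stop 4 → stop 2 → Base = 46; combined 52.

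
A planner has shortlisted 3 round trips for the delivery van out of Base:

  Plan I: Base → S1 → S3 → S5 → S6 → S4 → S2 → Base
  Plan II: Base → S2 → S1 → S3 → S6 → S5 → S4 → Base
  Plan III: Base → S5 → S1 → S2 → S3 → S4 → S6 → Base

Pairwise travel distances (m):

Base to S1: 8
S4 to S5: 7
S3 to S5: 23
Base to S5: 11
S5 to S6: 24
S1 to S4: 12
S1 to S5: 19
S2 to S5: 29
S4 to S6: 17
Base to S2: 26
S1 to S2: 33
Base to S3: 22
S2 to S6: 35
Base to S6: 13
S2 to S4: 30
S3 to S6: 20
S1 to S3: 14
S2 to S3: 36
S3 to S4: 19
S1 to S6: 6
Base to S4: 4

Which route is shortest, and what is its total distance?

Plan I: 8 + 14 + 23 + 24 + 17 + 30 + 26 = 142
Plan II: 26 + 33 + 14 + 20 + 24 + 7 + 4 = 128
Plan III: 11 + 19 + 33 + 36 + 19 + 17 + 13 = 148

128 m — Plan II is the shortest.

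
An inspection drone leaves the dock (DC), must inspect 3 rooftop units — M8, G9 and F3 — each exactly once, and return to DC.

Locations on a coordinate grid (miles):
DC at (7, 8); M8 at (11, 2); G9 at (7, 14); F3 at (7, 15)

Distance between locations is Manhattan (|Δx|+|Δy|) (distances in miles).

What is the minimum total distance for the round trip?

With 3 stops there are 3!/2 = 3 distinct round trips (a route and its reverse cost the same).
DC → M8 → G9 → F3 → DC: 10+16+1+7 = 34
DC → M8 → F3 → G9 → DC: 10+17+1+6 = 34
DC → G9 → M8 → F3 → DC: 6+16+17+7 = 46
The minimum is 34.
One optimal route: DC → M8 → G9 → F3 → DC (or its reverse).

Minimum total distance: 34 miles.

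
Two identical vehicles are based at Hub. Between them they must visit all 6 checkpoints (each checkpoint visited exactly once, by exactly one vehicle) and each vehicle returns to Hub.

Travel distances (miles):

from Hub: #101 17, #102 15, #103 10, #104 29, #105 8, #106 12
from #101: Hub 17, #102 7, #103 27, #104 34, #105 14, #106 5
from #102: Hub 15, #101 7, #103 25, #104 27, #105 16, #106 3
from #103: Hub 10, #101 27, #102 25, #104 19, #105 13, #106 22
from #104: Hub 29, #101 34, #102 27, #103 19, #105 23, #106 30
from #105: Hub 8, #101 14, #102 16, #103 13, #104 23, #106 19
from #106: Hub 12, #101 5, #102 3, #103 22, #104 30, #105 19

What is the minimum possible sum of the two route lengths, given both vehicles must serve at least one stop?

There are 2^5 − 1 = 31 ways to divide the 6 stops into two non-empty groups. For each, the best each vehicle can do is its own shortest tour through its group:
  {#101} + {#102, #103, #104, #105, #106}: 34 + 82 = 116
  {#102} + {#101, #103, #104, #105, #106}: 30 + 83 = 113
  {#101, #102} + {#103, #104, #105, #106}: 39 + 82 = 121
  {#103} + {#101, #102, #104, #105, #106}: 20 + 82 = 102
  {#101, #103} + {#102, #104, #105, #106}: 54 + 73 = 127
  {#102, #103} + {#101, #104, #105, #106}: 50 + 82 = 132
  … (31 splits in total)
  {#105} + {#101, #102, #103, #104, #106}: 16 + 80 = 96  ← best
Best: vehicle 1 Hub → #105 → Hub = 16; vehicle 2 Hub → #103 → #104 → #102 → #101 → #106 → Hub = 80; combined 96.

96 miles — the smallest possible combined total.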